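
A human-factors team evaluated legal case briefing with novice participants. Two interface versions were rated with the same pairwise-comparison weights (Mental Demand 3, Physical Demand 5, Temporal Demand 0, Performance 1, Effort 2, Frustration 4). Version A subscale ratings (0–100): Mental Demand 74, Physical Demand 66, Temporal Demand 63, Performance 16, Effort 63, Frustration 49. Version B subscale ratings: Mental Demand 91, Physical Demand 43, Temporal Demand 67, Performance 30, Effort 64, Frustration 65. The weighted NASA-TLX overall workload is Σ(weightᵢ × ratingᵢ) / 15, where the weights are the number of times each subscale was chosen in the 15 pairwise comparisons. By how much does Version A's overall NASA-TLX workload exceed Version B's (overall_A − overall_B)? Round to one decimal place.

-1.1

Version A weighted sum = 3·74 + 5·66 + 0·63 + 1·16 + 2·63 + 4·49 = 222 + 330 + 0 + 16 + 126 + 196 = 890; overall_A = 890/15 = 59.3333.
Version B weighted sum = 3·91 + 5·43 + 0·67 + 1·30 + 2·64 + 4·65 = 273 + 215 + 0 + 30 + 128 + 260 = 906; overall_B = 906/15 = 60.4000.
Difference = 59.3333 − 60.4000 = -1.0667 ≈ -1.1.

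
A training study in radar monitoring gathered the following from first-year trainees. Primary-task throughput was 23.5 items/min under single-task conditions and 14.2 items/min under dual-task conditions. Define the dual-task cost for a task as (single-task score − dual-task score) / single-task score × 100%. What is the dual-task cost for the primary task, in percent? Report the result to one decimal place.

Cost = (23.5 − 14.2) / 23.5 × 100%
     = 9.3000 / 23.5 × 100% = 39.5745%.
≈ 39.6%.

39.6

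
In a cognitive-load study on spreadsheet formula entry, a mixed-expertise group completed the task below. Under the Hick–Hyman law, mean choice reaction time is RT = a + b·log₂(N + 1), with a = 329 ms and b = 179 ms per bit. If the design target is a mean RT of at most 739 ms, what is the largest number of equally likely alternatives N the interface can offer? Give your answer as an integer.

3

Set 329 + 179·log₂(N + 1) ≤ 739.
log₂(N + 1) ≤ (739 − 329) / 179 = 2.2905.
N + 1 ≤ 2^2.2905 = 4.8923.
N ≤ 3.8923, so the largest integer N is 3.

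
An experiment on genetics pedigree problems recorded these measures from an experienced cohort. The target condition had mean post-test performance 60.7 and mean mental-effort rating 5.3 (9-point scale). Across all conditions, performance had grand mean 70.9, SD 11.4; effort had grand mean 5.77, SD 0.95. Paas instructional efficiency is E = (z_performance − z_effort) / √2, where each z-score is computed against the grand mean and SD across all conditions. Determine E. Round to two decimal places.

z_performance = (60.7 − 70.9) / 11.4 = -10.2000 / 11.4 = -0.8947.
z_effort = (5.3 − 5.77) / 0.95 = -0.4700 / 0.95 = -0.4947.
z_P − z_E = -0.8947 − (-0.4947) = -0.4000.
E = -0.4000 / √2 = -0.4000 / 1.41421 = -0.2828 ≈ -0.28.

-0.28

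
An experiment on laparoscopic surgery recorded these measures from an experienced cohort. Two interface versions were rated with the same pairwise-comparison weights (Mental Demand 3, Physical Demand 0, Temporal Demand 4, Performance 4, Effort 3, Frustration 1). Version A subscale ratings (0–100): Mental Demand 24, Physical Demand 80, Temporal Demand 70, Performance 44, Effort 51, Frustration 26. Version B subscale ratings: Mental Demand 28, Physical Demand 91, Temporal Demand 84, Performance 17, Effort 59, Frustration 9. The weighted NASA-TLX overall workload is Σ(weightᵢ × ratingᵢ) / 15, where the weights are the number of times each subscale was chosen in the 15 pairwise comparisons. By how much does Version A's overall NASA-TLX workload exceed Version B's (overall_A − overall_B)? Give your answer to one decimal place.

Version A weighted sum = 3·24 + 0·80 + 4·70 + 4·44 + 3·51 + 1·26 = 72 + 0 + 280 + 176 + 153 + 26 = 707; overall_A = 707/15 = 47.1333.
Version B weighted sum = 3·28 + 0·91 + 4·84 + 4·17 + 3·59 + 1·9 = 84 + 0 + 336 + 68 + 177 + 9 = 674; overall_B = 674/15 = 44.9333.
Difference = 47.1333 − 44.9333 = 2.2000 ≈ 2.2.

2.2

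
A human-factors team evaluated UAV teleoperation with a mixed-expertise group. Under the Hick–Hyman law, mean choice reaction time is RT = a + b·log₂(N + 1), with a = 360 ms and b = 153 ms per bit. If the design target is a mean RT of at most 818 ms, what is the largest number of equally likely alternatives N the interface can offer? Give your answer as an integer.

Set 360 + 153·log₂(N + 1) ≤ 818.
log₂(N + 1) ≤ (818 − 360) / 153 = 2.9935.
N + 1 ≤ 2^2.9935 = 7.9640.
N ≤ 6.9640, so the largest integer N is 6.

6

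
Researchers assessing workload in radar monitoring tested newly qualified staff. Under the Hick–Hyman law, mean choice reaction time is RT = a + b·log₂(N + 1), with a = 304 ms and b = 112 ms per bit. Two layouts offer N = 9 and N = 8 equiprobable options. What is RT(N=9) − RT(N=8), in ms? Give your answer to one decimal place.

RT(9) = 304 + 112·log₂(10) = 304 + 112·3.3219 = 676.0528 ms.
RT(8) = 304 + 112·log₂(9) = 304 + 112·3.1699 = 659.0288 ms.
Difference = 676.0528 − 659.0288 = 17.0240 ≈ 17.0 ms.

17.0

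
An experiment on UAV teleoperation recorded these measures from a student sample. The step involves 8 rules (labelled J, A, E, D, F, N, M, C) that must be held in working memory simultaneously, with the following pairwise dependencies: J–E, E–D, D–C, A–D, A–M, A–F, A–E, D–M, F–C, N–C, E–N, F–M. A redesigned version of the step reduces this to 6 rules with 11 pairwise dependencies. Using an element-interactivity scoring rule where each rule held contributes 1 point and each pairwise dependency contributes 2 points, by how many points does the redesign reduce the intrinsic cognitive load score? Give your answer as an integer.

4

Original: 8 × 1 + 12 × 2 = 8 + 24 = 32.
Redesigned: 6 × 1 + 11 × 2 = 6 + 22 = 28.
Reduction = 32 − 28 = 4.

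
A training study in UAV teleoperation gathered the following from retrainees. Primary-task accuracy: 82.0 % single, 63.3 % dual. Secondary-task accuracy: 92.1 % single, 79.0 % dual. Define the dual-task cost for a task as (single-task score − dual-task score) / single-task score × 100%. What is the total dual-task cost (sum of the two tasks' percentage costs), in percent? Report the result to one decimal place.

37.0

Primary cost = (82.0 − 63.3) / 82.0 × 100% = 22.8049%.
Secondary cost = (92.1 − 79.0) / 92.1 × 100% = 14.2237%.
Total = 22.8049% + 14.2237% = 37.0286% ≈ 37.0%.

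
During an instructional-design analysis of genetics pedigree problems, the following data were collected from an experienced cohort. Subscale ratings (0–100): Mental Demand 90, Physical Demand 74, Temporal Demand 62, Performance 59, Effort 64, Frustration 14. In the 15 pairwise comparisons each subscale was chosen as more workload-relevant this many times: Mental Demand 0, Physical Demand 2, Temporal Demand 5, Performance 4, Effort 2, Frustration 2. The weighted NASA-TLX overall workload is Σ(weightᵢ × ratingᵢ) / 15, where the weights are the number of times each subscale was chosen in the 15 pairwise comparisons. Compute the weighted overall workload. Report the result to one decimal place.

56.7

The tallies are the weights (they sum to 15).
Weighted sum = 0·90 + 2·74 + 5·62 + 4·59 + 2·64 + 2·14
            = 0 + 148 + 310 + 236 + 128 + 28 = 850.
Overall workload = 850 / 15 = 56.6667 ≈ 56.7.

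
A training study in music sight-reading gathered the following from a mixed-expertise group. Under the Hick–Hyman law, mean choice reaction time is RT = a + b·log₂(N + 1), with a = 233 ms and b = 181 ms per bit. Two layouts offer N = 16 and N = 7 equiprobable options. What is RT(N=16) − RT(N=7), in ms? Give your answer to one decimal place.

RT(16) = 233 + 181·log₂(17) = 233 + 181·4.0875 = 972.8375 ms.
RT(7) = 233 + 181·log₂(8) = 233 + 181·3.0000 = 776.0000 ms.
Difference = 972.8375 − 776.0000 = 196.8375 ≈ 196.8 ms.

196.8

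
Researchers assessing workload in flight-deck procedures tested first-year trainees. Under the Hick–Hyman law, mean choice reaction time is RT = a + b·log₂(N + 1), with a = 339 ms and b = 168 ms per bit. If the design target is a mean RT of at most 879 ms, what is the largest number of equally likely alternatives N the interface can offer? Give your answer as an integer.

Set 339 + 168·log₂(N + 1) ≤ 879.
log₂(N + 1) ≤ (879 − 339) / 168 = 3.2143.
N + 1 ≤ 2^3.2143 = 9.2811.
N ≤ 8.2811, so the largest integer N is 8.

8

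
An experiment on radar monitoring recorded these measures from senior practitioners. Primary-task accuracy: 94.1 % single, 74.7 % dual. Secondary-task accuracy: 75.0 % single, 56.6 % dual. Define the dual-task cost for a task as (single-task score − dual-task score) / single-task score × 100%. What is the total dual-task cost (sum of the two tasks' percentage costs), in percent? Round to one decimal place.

45.1

Primary cost = (94.1 − 74.7) / 94.1 × 100% = 20.6164%.
Secondary cost = (75.0 − 56.6) / 75.0 × 100% = 24.5333%.
Total = 20.6164% + 24.5333% = 45.1497% ≈ 45.1%.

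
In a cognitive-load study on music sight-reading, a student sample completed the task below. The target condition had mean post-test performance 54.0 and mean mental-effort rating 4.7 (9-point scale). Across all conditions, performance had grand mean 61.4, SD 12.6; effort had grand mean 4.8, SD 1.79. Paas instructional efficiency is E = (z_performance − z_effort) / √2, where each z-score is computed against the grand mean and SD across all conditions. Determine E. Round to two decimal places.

z_performance = (54.0 − 61.4) / 12.6 = -7.4000 / 12.6 = -0.5873.
z_effort = (4.7 − 4.8) / 1.79 = -0.1000 / 1.79 = -0.0559.
z_P − z_E = -0.5873 − (-0.0559) = -0.5314.
E = -0.5314 / √2 = -0.5314 / 1.41421 = -0.3758 ≈ -0.38.

-0.38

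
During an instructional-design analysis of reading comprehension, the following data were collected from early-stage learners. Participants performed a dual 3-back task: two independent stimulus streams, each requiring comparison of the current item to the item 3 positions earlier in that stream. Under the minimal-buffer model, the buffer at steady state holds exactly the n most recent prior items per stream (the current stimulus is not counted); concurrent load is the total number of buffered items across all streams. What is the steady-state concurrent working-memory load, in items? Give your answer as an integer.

6

Each stream's buffer holds its 3 most recent prior items.
Two independent streams: 2 × 3 = 6 buffered items at steady state.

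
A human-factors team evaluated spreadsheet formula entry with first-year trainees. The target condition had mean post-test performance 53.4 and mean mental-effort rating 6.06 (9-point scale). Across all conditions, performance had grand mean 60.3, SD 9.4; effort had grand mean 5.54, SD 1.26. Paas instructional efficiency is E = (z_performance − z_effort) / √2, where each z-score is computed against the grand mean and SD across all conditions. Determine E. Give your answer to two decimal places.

-0.81

z_performance = (53.4 − 60.3) / 9.4 = -6.9000 / 9.4 = -0.7340.
z_effort = (6.06 − 5.54) / 1.26 = 0.5200 / 1.26 = 0.4127.
z_P − z_E = -0.7340 − 0.4127 = -1.1467.
E = -1.1467 / √2 = -1.1467 / 1.41421 = -0.8108 ≈ -0.81.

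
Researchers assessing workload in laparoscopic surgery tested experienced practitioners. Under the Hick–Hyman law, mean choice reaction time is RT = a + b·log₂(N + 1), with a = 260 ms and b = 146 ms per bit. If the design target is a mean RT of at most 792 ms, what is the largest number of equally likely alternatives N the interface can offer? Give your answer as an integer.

Set 260 + 146·log₂(N + 1) ≤ 792.
log₂(N + 1) ≤ (792 − 260) / 146 = 3.6438.
N + 1 ≤ 2^3.6438 = 12.4995.
N ≤ 11.4995, so the largest integer N is 11.

11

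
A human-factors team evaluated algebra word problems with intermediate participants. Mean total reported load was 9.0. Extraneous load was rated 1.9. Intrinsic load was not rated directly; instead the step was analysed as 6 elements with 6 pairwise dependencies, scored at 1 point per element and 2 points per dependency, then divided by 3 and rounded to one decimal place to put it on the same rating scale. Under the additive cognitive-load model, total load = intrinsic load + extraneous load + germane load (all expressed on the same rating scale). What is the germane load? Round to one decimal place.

Intrinsic (element-interactivity): (6 × 1 + 6 × 2) / 3 = 18 / 3 = 6.0000 → 6.0.
germane load = total − intrinsic − extraneous
             = 9.0 − 6.0 − 1.9 = 1.1.

1.1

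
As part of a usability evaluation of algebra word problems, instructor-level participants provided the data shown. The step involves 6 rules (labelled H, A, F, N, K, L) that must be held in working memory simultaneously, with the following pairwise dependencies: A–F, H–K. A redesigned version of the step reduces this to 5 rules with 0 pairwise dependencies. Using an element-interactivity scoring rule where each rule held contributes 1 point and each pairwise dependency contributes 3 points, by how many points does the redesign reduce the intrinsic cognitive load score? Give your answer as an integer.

Original: 6 × 1 + 2 × 3 = 6 + 6 = 12.
Redesigned: 5 × 1 + 0 × 3 = 5 + 0 = 5.
Reduction = 12 − 5 = 7.

7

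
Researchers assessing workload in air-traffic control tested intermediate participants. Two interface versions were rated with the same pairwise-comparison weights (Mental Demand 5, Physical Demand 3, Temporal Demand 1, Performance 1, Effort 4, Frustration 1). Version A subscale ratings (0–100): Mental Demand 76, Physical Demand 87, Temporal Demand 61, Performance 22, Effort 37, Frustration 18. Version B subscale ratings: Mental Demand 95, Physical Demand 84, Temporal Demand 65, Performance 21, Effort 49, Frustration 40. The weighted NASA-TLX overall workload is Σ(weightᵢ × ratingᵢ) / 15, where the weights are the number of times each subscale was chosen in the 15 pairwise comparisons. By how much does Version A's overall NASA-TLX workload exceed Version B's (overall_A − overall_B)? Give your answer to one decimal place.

Version A weighted sum = 5·76 + 3·87 + 1·61 + 1·22 + 4·37 + 1·18 = 380 + 261 + 61 + 22 + 148 + 18 = 890; overall_A = 890/15 = 59.3333.
Version B weighted sum = 5·95 + 3·84 + 1·65 + 1·21 + 4·49 + 1·40 = 475 + 252 + 65 + 21 + 196 + 40 = 1049; overall_B = 1049/15 = 69.9333.
Difference = 59.3333 − 69.9333 = -10.6000 ≈ -10.6.

-10.6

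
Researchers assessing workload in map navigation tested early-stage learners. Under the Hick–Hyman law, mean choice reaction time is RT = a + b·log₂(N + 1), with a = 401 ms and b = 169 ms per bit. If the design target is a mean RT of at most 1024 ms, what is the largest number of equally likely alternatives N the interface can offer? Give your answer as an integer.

11

Set 401 + 169·log₂(N + 1) ≤ 1024.
log₂(N + 1) ≤ (1024 − 401) / 169 = 3.6864.
N + 1 ≤ 2^3.6864 = 12.8741.
N ≤ 11.8741, so the largest integer N is 11.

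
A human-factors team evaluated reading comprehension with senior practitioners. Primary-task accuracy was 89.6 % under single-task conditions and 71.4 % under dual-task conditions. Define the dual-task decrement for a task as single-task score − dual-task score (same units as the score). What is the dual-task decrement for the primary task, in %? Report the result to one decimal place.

Decrement = 89.6 − 71.4 = 18.2000 % ≈ 18.2 %.

18.2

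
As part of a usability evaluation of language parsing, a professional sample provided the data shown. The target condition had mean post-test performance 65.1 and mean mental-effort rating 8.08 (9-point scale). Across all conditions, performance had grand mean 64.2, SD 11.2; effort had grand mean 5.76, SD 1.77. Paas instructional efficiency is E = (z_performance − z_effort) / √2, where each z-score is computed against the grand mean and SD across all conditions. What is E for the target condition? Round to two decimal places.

-0.87

z_performance = (65.1 − 64.2) / 11.2 = 0.9000 / 11.2 = 0.0804.
z_effort = (8.08 − 5.76) / 1.77 = 2.3200 / 1.77 = 1.3107.
z_P − z_E = 0.0804 − 1.3107 = -1.2303.
E = -1.2303 / √2 = -1.2303 / 1.41421 = -0.8700 ≈ -0.87.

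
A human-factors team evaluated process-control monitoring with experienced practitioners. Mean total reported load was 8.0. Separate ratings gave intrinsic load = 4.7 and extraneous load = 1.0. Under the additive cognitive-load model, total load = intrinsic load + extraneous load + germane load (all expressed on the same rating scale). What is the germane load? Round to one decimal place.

germane load = total − intrinsic − extraneous
             = 8.0 − 4.7 − 1.0 = 2.3.

2.3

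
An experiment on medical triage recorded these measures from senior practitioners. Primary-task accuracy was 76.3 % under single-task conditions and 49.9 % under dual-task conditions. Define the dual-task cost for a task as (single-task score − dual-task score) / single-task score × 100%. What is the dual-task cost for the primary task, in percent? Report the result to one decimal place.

Cost = (76.3 − 49.9) / 76.3 × 100%
     = 26.4000 / 76.3 × 100% = 34.6003%.
≈ 34.6%.

34.6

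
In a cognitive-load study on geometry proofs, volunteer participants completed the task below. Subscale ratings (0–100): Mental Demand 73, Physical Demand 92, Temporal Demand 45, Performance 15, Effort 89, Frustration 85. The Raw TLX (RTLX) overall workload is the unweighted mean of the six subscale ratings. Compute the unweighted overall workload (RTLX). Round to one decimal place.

66.5

Sum of ratings = 73 + 92 + 45 + 15 + 89 + 85 = 399.
RTLX = 399 / 6 = 66.5000 ≈ 66.5.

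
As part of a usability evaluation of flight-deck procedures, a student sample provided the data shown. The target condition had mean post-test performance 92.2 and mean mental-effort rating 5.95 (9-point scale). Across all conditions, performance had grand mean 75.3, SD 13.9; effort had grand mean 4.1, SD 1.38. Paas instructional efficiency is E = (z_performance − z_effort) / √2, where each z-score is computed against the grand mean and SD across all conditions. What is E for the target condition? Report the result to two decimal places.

-0.09

z_performance = (92.2 − 75.3) / 13.9 = 16.9000 / 13.9 = 1.2158.
z_effort = (5.95 − 4.1) / 1.38 = 1.8500 / 1.38 = 1.3406.
z_P − z_E = 1.2158 − 1.3406 = -0.1248.
E = -0.1248 / √2 = -0.1248 / 1.41421 = -0.0882 ≈ -0.09.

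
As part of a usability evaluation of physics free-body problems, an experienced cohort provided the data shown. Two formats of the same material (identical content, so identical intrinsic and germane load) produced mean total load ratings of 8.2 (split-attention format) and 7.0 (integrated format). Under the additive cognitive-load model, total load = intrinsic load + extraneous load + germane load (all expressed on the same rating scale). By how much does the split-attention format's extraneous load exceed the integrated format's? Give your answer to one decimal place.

Intrinsic and germane load are equal across formats, so the difference in total load equals the difference in extraneous load.
Extraneous-load difference = 8.2 − 7.0 = 1.2.

1.2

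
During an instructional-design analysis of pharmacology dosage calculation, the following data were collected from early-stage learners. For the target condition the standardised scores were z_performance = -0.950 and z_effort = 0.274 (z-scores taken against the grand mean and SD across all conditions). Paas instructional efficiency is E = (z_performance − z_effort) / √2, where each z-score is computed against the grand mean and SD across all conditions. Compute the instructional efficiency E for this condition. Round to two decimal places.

z_P − z_E = -0.950 − 0.274 = -1.2240.
E = -1.2240 / √2 = -1.2240 / 1.41421 = -0.8655 ≈ -0.87.

-0.87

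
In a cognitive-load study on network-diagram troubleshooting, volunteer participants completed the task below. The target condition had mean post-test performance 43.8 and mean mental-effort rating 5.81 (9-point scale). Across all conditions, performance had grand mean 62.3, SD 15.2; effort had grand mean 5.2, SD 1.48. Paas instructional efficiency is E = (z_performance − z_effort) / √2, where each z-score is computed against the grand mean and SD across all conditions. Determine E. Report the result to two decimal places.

-1.15

z_performance = (43.8 − 62.3) / 15.2 = -18.5000 / 15.2 = -1.2171.
z_effort = (5.81 − 5.2) / 1.48 = 0.6100 / 1.48 = 0.4122.
z_P − z_E = -1.2171 − 0.4122 = -1.6293.
E = -1.6293 / √2 = -1.6293 / 1.41421 = -1.1521 ≈ -1.15.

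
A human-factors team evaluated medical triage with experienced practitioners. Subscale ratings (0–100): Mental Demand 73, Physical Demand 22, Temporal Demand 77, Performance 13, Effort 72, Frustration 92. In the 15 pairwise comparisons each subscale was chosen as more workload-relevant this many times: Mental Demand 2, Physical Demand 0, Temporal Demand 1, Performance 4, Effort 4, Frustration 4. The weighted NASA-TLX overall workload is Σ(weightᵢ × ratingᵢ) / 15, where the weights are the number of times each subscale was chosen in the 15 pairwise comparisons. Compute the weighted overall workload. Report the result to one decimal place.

The tallies are the weights (they sum to 15).
Weighted sum = 2·73 + 0·22 + 1·77 + 4·13 + 4·72 + 4·92
            = 146 + 0 + 77 + 52 + 288 + 368 = 931.
Overall workload = 931 / 15 = 62.0667 ≈ 62.1.

62.1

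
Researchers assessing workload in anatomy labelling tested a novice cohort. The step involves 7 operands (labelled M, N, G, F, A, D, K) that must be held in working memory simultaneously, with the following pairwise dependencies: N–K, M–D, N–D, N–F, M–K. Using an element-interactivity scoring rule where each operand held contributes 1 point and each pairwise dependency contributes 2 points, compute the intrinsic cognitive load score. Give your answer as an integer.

Count of operands held simultaneously: 7.
Count of pairwise dependencies listed: 5.
Element contribution: 7 × 1 = 7.
Interaction contribution: 5 × 2 = 10.
Intrinsic load = 7 + 10 = 17.

17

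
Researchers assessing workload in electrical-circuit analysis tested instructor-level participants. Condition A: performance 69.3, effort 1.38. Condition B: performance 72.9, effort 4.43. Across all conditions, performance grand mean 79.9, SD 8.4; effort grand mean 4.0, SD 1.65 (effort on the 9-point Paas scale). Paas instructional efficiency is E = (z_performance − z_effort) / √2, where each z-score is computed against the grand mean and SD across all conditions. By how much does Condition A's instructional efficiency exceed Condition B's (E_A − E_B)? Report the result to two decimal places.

1.00

Condition A: z_P = (69.3 − 79.9)/8.4 = -1.2619; z_E = (1.38 − 4.0)/1.65 = -1.5879; E_A = (-1.2619 − (-1.5879))/√2 = 0.2305.
Condition B: z_P = (72.9 − 79.9)/8.4 = -0.8333; z_E = (4.43 − 4.0)/1.65 = 0.2606; E_B = (-0.8333 − 0.2606)/√2 = -0.7735.
E_A − E_B = 0.2305 − (-0.7735) = 1.0040 ≈ 1.00.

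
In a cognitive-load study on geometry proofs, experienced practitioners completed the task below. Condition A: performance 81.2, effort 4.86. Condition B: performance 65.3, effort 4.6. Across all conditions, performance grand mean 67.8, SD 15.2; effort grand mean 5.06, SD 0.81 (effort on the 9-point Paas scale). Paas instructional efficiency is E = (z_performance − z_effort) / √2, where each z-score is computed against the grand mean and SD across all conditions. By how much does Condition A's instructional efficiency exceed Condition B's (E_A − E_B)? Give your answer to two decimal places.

0.51

Condition A: z_P = (81.2 − 67.8)/15.2 = 0.8816; z_E = (4.86 − 5.06)/0.81 = -0.2469; E_A = (0.8816 − (-0.2469))/√2 = 0.7980.
Condition B: z_P = (65.3 − 67.8)/15.2 = -0.1645; z_E = (4.6 − 5.06)/0.81 = -0.5679; E_B = (-0.1645 − (-0.5679))/√2 = 0.2852.
E_A − E_B = 0.7980 − 0.2852 = 0.5128 ≈ 0.51.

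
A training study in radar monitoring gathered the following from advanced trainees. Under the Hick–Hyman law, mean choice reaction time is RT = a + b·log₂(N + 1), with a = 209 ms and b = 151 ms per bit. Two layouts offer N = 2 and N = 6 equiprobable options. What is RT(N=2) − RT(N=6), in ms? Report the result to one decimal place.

RT(2) = 209 + 151·log₂(3) = 209 + 151·1.5850 = 448.3350 ms.
RT(6) = 209 + 151·log₂(7) = 209 + 151·2.8074 = 632.9174 ms.
Difference = 448.3350 − 632.9174 = -184.5824 ≈ -184.6 ms.

-184.6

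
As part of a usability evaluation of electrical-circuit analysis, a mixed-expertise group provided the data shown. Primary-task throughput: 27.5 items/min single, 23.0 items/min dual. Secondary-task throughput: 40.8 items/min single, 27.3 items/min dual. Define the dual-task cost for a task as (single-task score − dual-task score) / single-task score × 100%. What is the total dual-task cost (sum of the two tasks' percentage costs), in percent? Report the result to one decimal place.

49.5

Primary cost = (27.5 − 23.0) / 27.5 × 100% = 16.3636%.
Secondary cost = (40.8 − 27.3) / 40.8 × 100% = 33.0882%.
Total = 16.3636% + 33.0882% = 49.4518% ≈ 49.5%.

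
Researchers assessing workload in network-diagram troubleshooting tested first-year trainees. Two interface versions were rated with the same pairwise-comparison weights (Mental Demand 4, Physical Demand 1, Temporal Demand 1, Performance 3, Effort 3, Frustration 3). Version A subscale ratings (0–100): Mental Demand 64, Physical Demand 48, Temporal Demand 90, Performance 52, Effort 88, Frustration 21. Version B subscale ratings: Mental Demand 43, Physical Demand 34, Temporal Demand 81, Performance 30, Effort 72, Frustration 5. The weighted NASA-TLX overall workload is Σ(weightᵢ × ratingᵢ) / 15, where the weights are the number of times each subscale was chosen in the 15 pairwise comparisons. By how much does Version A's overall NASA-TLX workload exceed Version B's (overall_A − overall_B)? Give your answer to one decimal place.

Version A weighted sum = 4·64 + 1·48 + 1·90 + 3·52 + 3·88 + 3·21 = 256 + 48 + 90 + 156 + 264 + 63 = 877; overall_A = 877/15 = 58.4667.
Version B weighted sum = 4·43 + 1·34 + 1·81 + 3·30 + 3·72 + 3·5 = 172 + 34 + 81 + 90 + 216 + 15 = 608; overall_B = 608/15 = 40.5333.
Difference = 58.4667 − 40.5333 = 17.9334 ≈ 17.9.

17.9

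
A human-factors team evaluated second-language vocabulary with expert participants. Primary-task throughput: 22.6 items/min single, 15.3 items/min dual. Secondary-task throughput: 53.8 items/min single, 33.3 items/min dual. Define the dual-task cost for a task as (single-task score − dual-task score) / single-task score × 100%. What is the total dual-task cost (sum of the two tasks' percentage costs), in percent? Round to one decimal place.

70.4

Primary cost = (22.6 − 15.3) / 22.6 × 100% = 32.3009%.
Secondary cost = (53.8 − 33.3) / 53.8 × 100% = 38.1041%.
Total = 32.3009% + 38.1041% = 70.4050% ≈ 70.4%.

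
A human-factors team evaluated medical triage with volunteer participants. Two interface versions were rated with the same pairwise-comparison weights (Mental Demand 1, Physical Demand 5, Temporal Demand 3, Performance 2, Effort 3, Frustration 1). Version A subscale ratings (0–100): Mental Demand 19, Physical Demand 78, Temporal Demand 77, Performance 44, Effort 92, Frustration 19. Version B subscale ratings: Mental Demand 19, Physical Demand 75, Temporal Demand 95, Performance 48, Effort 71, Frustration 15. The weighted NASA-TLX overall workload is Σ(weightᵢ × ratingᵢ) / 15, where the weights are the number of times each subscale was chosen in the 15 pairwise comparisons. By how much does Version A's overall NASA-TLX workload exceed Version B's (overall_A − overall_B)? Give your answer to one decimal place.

Version A weighted sum = 1·19 + 5·78 + 3·77 + 2·44 + 3·92 + 1·19 = 19 + 390 + 231 + 88 + 276 + 19 = 1023; overall_A = 1023/15 = 68.2000.
Version B weighted sum = 1·19 + 5·75 + 3·95 + 2·48 + 3·71 + 1·15 = 19 + 375 + 285 + 96 + 213 + 15 = 1003; overall_B = 1003/15 = 66.8667.
Difference = 68.2000 − 66.8667 = 1.3333 ≈ 1.3.

1.3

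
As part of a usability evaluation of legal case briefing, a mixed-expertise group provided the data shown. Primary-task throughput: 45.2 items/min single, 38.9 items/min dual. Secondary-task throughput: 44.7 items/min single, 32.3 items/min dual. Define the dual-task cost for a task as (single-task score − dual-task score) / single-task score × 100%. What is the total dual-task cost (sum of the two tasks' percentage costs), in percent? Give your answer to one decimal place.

Primary cost = (45.2 − 38.9) / 45.2 × 100% = 13.9381%.
Secondary cost = (44.7 − 32.3) / 44.7 × 100% = 27.7405%.
Total = 13.9381% + 27.7405% = 41.6786% ≈ 41.7%.

41.7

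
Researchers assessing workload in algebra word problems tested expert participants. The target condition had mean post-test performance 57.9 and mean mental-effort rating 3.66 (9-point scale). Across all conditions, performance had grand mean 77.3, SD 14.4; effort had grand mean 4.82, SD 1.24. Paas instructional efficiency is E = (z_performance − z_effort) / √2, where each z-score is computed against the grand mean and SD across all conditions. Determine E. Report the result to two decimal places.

-0.29

z_performance = (57.9 − 77.3) / 14.4 = -19.4000 / 14.4 = -1.3472.
z_effort = (3.66 − 4.82) / 1.24 = -1.1600 / 1.24 = -0.9355.
z_P − z_E = -1.3472 − (-0.9355) = -0.4117.
E = -0.4117 / √2 = -0.4117 / 1.41421 = -0.2911 ≈ -0.29.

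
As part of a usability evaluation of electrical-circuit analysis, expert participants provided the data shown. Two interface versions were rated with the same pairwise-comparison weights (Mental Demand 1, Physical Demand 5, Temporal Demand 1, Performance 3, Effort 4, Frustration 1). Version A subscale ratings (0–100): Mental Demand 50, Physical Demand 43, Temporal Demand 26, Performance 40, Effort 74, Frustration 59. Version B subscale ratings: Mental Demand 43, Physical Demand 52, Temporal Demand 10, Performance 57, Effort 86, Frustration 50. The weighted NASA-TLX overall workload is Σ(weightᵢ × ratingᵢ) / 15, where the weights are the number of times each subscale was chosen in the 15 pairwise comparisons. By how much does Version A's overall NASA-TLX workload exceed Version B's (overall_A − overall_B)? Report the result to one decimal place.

-7.5

Version A weighted sum = 1·50 + 5·43 + 1·26 + 3·40 + 4·74 + 1·59 = 50 + 215 + 26 + 120 + 296 + 59 = 766; overall_A = 766/15 = 51.0667.
Version B weighted sum = 1·43 + 5·52 + 1·10 + 3·57 + 4·86 + 1·50 = 43 + 260 + 10 + 171 + 344 + 50 = 878; overall_B = 878/15 = 58.5333.
Difference = 51.0667 − 58.5333 = -7.4666 ≈ -7.5.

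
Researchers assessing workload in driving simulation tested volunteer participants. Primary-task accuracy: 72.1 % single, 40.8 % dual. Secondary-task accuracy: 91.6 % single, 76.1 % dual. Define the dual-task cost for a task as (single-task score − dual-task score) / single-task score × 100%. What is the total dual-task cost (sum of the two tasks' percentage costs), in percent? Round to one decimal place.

60.3

Primary cost = (72.1 − 40.8) / 72.1 × 100% = 43.4119%.
Secondary cost = (91.6 − 76.1) / 91.6 × 100% = 16.9214%.
Total = 43.4119% + 16.9214% = 60.3333% ≈ 60.3%.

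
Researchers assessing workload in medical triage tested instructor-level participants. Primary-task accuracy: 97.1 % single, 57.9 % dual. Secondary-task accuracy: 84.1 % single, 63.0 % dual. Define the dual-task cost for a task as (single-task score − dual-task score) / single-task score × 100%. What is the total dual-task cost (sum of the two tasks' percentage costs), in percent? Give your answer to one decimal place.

Primary cost = (97.1 − 57.9) / 97.1 × 100% = 40.3708%.
Secondary cost = (84.1 − 63.0) / 84.1 × 100% = 25.0892%.
Total = 40.3708% + 25.0892% = 65.4600% ≈ 65.5%.

65.5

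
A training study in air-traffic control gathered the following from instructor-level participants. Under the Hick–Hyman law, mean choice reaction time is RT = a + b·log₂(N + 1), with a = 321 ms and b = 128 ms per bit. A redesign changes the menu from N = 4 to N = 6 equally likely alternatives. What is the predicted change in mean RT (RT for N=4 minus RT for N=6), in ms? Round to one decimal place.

-62.1

RT(4) = 321 + 128·log₂(5) = 321 + 128·2.3219 = 618.2032 ms.
RT(6) = 321 + 128·log₂(7) = 321 + 128·2.8074 = 680.3472 ms.
Difference = 618.2032 − 680.3472 = -62.1440 ≈ -62.1 ms.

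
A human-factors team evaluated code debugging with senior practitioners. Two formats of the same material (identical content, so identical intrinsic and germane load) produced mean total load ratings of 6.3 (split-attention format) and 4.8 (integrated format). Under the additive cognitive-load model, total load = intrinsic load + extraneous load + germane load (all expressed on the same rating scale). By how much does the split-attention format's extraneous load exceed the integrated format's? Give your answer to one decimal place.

Intrinsic and germane load are equal across formats, so the difference in total load equals the difference in extraneous load.
Extraneous-load difference = 6.3 − 4.8 = 1.5.

1.5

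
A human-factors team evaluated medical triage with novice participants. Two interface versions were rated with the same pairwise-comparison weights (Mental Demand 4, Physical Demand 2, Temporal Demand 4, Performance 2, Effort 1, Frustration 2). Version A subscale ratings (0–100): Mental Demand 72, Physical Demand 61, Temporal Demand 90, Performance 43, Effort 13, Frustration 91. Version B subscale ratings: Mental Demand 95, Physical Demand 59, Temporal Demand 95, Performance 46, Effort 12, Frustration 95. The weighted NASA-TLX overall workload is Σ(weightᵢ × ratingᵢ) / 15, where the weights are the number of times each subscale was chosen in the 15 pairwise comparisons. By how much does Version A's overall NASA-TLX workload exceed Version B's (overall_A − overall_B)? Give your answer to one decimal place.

-8.1

Version A weighted sum = 4·72 + 2·61 + 4·90 + 2·43 + 1·13 + 2·91 = 288 + 122 + 360 + 86 + 13 + 182 = 1051; overall_A = 1051/15 = 70.0667.
Version B weighted sum = 4·95 + 2·59 + 4·95 + 2·46 + 1·12 + 2·95 = 380 + 118 + 380 + 92 + 12 + 190 = 1172; overall_B = 1172/15 = 78.1333.
Difference = 70.0667 − 78.1333 = -8.0666 ≈ -8.1.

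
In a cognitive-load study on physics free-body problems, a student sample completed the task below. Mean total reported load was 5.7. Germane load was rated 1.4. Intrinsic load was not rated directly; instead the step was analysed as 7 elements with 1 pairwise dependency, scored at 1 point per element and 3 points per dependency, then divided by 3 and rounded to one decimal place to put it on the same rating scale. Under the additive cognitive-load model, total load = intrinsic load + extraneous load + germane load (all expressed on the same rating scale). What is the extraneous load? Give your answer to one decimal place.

Intrinsic (element-interactivity): (7 × 1 + 1 × 3) / 3 = 10 / 3 = 3.3333 → 3.3.
extraneous load = total − intrinsic − germane
             = 5.7 − 3.3 − 1.4 = 1.0.

1.0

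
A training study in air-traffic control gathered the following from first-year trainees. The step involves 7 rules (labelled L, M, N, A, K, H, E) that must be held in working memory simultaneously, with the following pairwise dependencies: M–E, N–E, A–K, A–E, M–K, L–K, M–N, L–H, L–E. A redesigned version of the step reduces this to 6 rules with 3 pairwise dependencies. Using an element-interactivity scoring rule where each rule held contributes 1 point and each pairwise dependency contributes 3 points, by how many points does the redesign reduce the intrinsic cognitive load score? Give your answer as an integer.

19

Original: 7 × 1 + 9 × 3 = 7 + 27 = 34.
Redesigned: 6 × 1 + 3 × 3 = 6 + 9 = 15.
Reduction = 34 − 15 = 19.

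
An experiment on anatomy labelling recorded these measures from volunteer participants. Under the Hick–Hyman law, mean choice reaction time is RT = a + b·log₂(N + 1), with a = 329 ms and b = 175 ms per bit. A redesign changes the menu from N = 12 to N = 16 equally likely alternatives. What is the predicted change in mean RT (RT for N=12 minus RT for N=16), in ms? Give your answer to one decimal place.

RT(12) = 329 + 175·log₂(13) = 329 + 175·3.7004 = 976.5700 ms.
RT(16) = 329 + 175·log₂(17) = 329 + 175·4.0875 = 1044.3125 ms.
Difference = 976.5700 − 1044.3125 = -67.7425 ≈ -67.7 ms.

-67.7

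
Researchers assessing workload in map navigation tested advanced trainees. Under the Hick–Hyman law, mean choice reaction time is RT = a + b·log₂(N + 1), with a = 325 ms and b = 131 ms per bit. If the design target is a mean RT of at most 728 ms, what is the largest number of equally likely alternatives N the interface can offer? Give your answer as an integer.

7

Set 325 + 131·log₂(N + 1) ≤ 728.
log₂(N + 1) ≤ (728 − 325) / 131 = 3.0763.
N + 1 ≤ 2^3.0763 = 8.4345.
N ≤ 7.4345, so the largest integer N is 7.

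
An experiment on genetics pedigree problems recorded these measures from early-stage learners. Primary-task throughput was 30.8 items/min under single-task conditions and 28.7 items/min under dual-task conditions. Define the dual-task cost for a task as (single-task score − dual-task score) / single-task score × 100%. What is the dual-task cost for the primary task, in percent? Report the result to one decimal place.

6.8

Cost = (30.8 − 28.7) / 30.8 × 100%
     = 2.1000 / 30.8 × 100% = 6.8182%.
≈ 6.8%.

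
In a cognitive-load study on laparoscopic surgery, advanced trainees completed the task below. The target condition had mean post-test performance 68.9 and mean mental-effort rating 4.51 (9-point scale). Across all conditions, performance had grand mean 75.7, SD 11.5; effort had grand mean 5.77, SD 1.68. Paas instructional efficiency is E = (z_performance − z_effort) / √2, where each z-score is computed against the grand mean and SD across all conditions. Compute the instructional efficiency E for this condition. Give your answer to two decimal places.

0.11

z_performance = (68.9 − 75.7) / 11.5 = -6.8000 / 11.5 = -0.5913.
z_effort = (4.51 − 5.77) / 1.68 = -1.2600 / 1.68 = -0.7500.
z_P − z_E = -0.5913 − (-0.7500) = 0.1587.
E = 0.1587 / √2 = 0.1587 / 1.41421 = 0.1122 ≈ 0.11.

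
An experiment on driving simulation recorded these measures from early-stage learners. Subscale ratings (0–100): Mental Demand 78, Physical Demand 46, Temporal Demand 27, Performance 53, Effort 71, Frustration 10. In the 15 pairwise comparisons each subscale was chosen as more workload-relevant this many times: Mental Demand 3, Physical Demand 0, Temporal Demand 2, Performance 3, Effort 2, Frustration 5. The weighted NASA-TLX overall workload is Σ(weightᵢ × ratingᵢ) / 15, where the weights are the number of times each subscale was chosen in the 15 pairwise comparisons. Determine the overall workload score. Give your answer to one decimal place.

42.6

The tallies are the weights (they sum to 15).
Weighted sum = 3·78 + 0·46 + 2·27 + 3·53 + 2·71 + 5·10
            = 234 + 0 + 54 + 159 + 142 + 50 = 639.
Overall workload = 639 / 15 = 42.6000 ≈ 42.6.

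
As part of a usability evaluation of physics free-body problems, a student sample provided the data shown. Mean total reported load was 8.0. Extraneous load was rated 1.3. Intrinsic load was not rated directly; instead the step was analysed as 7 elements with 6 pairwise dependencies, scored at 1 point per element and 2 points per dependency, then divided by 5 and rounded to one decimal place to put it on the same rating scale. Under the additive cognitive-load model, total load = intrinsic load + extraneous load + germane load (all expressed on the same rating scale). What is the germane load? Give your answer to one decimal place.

2.9

Intrinsic (element-interactivity): (7 × 1 + 6 × 2) / 5 = 19 / 5 = 3.8000 → 3.8.
germane load = total − intrinsic − extraneous
             = 8.0 − 3.8 − 1.3 = 2.9.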